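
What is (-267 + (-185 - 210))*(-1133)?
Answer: 750046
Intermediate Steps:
(-267 + (-185 - 210))*(-1133) = (-267 - 395)*(-1133) = -662*(-1133) = 750046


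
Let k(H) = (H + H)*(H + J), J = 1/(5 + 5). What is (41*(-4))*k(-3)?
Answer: -14268/5 ≈ -2853.6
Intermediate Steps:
J = 1/10 ≈ 0.10000
k(H) = 2*H*(1/10 + H) (k(H) = (H + H)*(H + 1/10) = (2*H)*(1/10 + H) = 2*H*(1/10 + H))
(41*(-4))*k(-3) = (41*(-4))*((1/5)*(-3)*(1 + 10*(-3))) = -164*(-3)*(1 - 30)/5 = -164*(-3)*(-29)/5 = -164*87/5 = -14268/5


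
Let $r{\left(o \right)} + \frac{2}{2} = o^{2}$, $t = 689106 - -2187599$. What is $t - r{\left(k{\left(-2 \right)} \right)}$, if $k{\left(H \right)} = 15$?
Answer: $2876481$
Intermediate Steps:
$t = 2876705$ ($t = 689106 + 2187599 = 2876705$)
$r{\left(o \right)} = -1 + o^{2}$
$t - r{\left(k{\left(-2 \right)} \right)} = 2876705 - \left(-1 + 15^{2}\right) = 2876705 - \left(-1 + 225\right) = 2876705 - 224 = 2876481$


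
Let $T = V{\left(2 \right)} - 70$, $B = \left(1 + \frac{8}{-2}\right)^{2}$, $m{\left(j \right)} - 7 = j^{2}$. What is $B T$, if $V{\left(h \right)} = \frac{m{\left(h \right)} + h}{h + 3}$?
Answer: $- \frac{3033}{5} \approx -606.6$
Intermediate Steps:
$m{\left(j \right)} = 7 + j^{2}$
$B = 9$ ($B = \left(1 + 8 \left(- \frac{1}{2}\right)\right)^{2} = \left(1 - 4\right)^{2} = \left(-3\right)^{2} = 9$)
$V{\left(h \right)} = \frac{7 + h + h^{2}}{3 + h}$ ($V{\left(h \right)} = \frac{\left(7 + h^{2}\right) + h}{h + 3} = \frac{7 + h + h^{2}}{3 + h}$)
$T = - \frac{337}{5}$ ($T = \frac{7 + 2 + 2^{2}}{3 + 2} - 70 = \frac{7 + 2 + 4}{5} - 70 = \frac{1}{5} \cdot 13 - 70 = \frac{13}{5} - 70 = - \frac{337}{5} \approx -67.4$)
$B T = 9 \left(- \frac{337}{5}\right) = - \frac{3033}{5}$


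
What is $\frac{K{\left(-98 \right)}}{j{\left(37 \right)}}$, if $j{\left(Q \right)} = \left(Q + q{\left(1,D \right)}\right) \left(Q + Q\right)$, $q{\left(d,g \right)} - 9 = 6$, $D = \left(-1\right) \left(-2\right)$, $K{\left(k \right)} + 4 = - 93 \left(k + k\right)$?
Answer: $\frac{2278}{481} \approx 4.736$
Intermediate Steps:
$K{\left(k \right)} = -4 - 186 k$ ($K{\left(k \right)} = -4 - 93 \left(k + k\right) = -4 - 93 \cdot 2 k = -4 - 186 k$)
$D = 2$
$q{\left(d,g \right)} = 15$ ($q{\left(d,g \right)} = 9 + 6 = 15$)
$j{\left(Q \right)} = 2 Q \left(15 + Q\right)$ ($j{\left(Q \right)} = \left(Q + 15\right) \left(Q + Q\right) = \left(15 + Q\right) 2 Q = 2 Q \left(15 + Q\right)$)
$\frac{K{\left(-98 \right)}}{j{\left(37 \right)}} = \frac{-4 - -18228}{2 \cdot 37 \left(15 + 37\right)} = \frac{-4 + 18228}{2 \cdot 37 \cdot 52} = \frac{18224}{3848} = 18224 \cdot \frac{1}{3848} = \frac{2278}{481}$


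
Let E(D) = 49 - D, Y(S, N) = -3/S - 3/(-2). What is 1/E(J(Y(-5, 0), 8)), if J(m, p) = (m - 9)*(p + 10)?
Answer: 5/866 ≈ 0.0057737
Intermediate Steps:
Y(S, N) = 3/2 - 3/S (Y(S, N) = -3/S - 3*(-½) = -3/S + 3/2 = 3/2 - 3/S)
J(m, p) = (-9 + m)*(10 + p)
1/E(J(Y(-5, 0), 8)) = 1/(49 - (-90 - 9*8 + 10*(3/2 - 3/(-5)) + (3/2 - 3/(-5))*8)) = 1/(49 - (-90 - 72 + 10*(3/2 - 3*(-⅕)) + (3/2 - 3*(-⅕))*8)) = 1/(49 - (-90 - 72 + 10*(3/2 + ⅗) + (3/2 + ⅗)*8)) = 1/(49 - (-90 - 72 + 10*(21/10) + (21/10)*8)) = 1/(49 - (-90 - 72 + 21 + 84/5)) = 1/(49 - 1*(-621/5)) = 1/(49 + 621/5) = 1/(866/5) = 5/866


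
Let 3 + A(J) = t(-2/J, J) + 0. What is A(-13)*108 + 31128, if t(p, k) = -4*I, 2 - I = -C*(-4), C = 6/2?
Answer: 35124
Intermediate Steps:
C = 3 (C = 6*(1/2) = 3)
I = -10 (I = 2 - (-1*3)*(-4) = 2 - (-3)*(-4) = 2 - 1*12 = 2 - 12 = -10)
t(p, k) = 40 (t(p, k) = -4*(-10) = 40)
A(J) = 37 (A(J) = -3 + (40 + 0) = -3 + 40 = 37)
A(-13)*108 + 31128 = 37*108 + 31128 = 3996 + 31128 = 35124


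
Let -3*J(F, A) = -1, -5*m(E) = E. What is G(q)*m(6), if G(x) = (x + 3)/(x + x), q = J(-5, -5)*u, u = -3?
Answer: 6/5 ≈ 1.2000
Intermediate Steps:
m(E) = -E/5
J(F, A) = ⅓ (J(F, A) = -⅓*(-1) = ⅓)
q = -1 (q = (⅓)*(-3) = -1)
G(x) = (3 + x)/(2*x) (G(x) = (3 + x)/((2*x)) = (3 + x)*(1/(2*x)) = (3 + x)/(2*x))
G(q)*m(6) = ((½)*(3 - 1)/(-1))*(-⅕*6) = ((½)*(-1)*2)*(-6/5) = -1*(-6/5) = 6/5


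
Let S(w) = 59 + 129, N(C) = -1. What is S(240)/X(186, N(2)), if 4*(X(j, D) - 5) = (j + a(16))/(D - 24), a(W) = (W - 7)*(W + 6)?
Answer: 4700/29 ≈ 162.07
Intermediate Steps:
S(w) = 188
a(W) = (-7 + W)*(6 + W)
X(j, D) = 5 + (198 + j)/(4*(-24 + D)) (X(j, D) = 5 + ((j + (-42 + 16² - 1*16))/(D - 24))/4 = 5 + ((j + (-42 + 256 - 16))/(-24 + D))/4 = 5 + ((j + 198)/(-24 + D))/4 = 5 + ((198 + j)/(-24 + D))/4 = 5 + (198 + j)/(4*(-24 + D)))
S(240)/X(186, N(2)) = 188/(((-282 + 186 + 20*(-1))/(4*(-24 - 1)))) = 188/(((¼)*(-282 + 186 - 20)/(-25))) = 188/(((¼)*(-1/25)*(-116))) = 188/(29/25) = 188*(25/29) = 4700/29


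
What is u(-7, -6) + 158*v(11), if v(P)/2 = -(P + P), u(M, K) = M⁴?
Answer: -4551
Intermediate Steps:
v(P) = -4*P (v(P) = 2*(-(P + P)) = 2*(-2*P) = -4*P)
u(-7, -6) + 158*v(11) = (-7)⁴ + 158*(-4*11) = 2401 + 158*(-44) = 2401 - 6952 = -4551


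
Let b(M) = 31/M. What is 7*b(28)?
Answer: 31/4 ≈ 7.7500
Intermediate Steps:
7*b(28) = 7*(31/28) = 31/4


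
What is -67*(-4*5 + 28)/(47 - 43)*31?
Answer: -4154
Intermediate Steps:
-67*(-4*5 + 28)/(47 - 43)*31 = -67*(-20 + 28)/4*31 = -536/4*31 = -67*2*31 = -134*31 = -4154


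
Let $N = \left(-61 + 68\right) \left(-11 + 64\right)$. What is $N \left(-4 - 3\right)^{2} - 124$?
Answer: $18055$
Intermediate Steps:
$N = 371$ ($N = 7 \cdot 53 = 371$)
$N \left(-4 - 3\right)^{2} - 124 = 371 \left(-4 - 3\right)^{2} - 124 = 371 \left(-7\right)^{2} - 124 = 371 \cdot 49 - 124 = 18179 - 124 = 18055$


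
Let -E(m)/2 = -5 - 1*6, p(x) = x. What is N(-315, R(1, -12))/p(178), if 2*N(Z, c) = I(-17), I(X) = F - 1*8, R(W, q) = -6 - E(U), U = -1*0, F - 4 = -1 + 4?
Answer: -1/356 ≈ -0.0028090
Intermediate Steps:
F = 7 (F = 4 + (-1 + 4) = 4 + 3 = 7)
U = 0
E(m) = 22 (E(m) = -2*(-5 - 1*6) = -2*(-5 - 6) = -2*(-11) = 22)
R(W, q) = -28 (R(W, q) = -6 - 1*22 = -6 - 22 = -28)
I(X) = -1 (I(X) = 7 - 1*8 = 7 - 8 = -1)
N(Z, c) = -1/2 (N(Z, c) = (1/2)*(-1) = -1/2)
N(-315, R(1, -12))/p(178) = -1/2/178 = -1/2*1/178 = -1/356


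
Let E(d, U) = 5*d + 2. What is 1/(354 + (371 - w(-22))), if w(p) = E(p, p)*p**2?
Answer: 1/52997 ≈ 1.8869e-5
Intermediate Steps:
E(d, U) = 2 + 5*d
w(p) = p**2*(2 + 5*p) (w(p) = (2 + 5*p)*p**2 = p**2*(2 + 5*p))
1/(354 + (371 - w(-22))) = 1/(354 + (371 - (-22)**2*(2 + 5*(-22)))) = 1/(354 + (371 - 484*(2 - 110))) = 1/(354 + (371 - 484*(-108))) = 1/(354 + (371 - 1*(-52272))) = 1/(354 + (371 + 52272)) = 1/(354 + 52643) = 1/52997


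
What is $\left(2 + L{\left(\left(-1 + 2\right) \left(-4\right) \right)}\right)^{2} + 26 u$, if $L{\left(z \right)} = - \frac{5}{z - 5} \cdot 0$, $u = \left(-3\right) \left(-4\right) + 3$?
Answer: $394$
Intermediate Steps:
$u = 15$ ($u = 12 + 3 = 15$)
$L{\left(z \right)} = 0$ ($L{\left(z \right)} = - \frac{5}{-5 + z} 0 = 0$)
$\left(2 + L{\left(\left(-1 + 2\right) \left(-4\right) \right)}\right)^{2} + 26 u = \left(2 + 0\right)^{2} + 26 \cdot 15 = 2^{2} + 390 = 4 + 390 = 394$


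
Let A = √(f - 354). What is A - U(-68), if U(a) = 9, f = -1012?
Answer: -9 + I*√1366 ≈ -9.0 + 36.959*I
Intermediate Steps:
A = I*√1366 (A = √(-1012 - 354) = √(-1366) = I*√1366 ≈ 36.959*I)
A - U(-68) = I*√1366 - 1*9 = I*√1366 - 9 = -9 + I*√1366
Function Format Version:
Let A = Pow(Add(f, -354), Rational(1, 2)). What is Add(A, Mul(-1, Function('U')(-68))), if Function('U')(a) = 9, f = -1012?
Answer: Add(-9, Mul(I, Pow(1366, Rational(1, 2)))) ≈ Add(-9.0000, Mul(36.959, I))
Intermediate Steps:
A = Mul(I, Pow(1366, Rational(1, 2))) (A = Pow(Add(-1012, -354), Rational(1, 2)) = Pow(-1366, Rational(1, 2)) = Mul(I, Pow(1366, Rational(1, 2))) ≈ Mul(36.959, I))
Add(A, Mul(-1, Function('U')(-68))) = Add(Mul(I, Pow(1366, Rational(1, 2))), Mul(-1, 9)) = Add(Mul(I, Pow(1366, Rational(1, 2))), -9) = Add(-9, Mul(I, Pow(1366, Rational(1, 2))))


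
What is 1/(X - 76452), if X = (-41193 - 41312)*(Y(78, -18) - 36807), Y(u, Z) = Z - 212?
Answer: 1/3055661233 ≈ 3.2726e-10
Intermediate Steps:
Y(u, Z) = -212 + Z
X = 3055737685 (X = (-41193 - 41312)*((-212 - 18) - 36807) = -82505*(-230 - 36807) = -82505*(-37037) = 3055737685)
1/(X - 76452) = 1/(3055737685 - 76452) = 1/3055661233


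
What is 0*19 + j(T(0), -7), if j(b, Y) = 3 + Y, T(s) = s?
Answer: -4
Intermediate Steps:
0*19 + j(T(0), -7) = 0*19 + (3 - 7) = 0 - 4 = -4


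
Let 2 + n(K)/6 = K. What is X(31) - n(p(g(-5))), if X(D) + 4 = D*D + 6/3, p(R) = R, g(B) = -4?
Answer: 995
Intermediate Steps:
n(K) = -12 + 6*K
X(D) = -2 + D**2 (X(D) = -4 + (D*D + 6/3) = -4 + (D**2 + 6*(1/3)) = -4 + (D**2 + 2) = -4 + (2 + D**2) = -2 + D**2)
X(31) - n(p(g(-5))) = (-2 + 31**2) - (-12 + 6*(-4)) = (-2 + 961) - (-12 - 24) = 959 - 1*(-36) = 959 + 36 = 995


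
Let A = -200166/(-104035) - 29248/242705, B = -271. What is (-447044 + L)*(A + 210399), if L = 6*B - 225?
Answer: -95391647239720632565/1009992587 ≈ -9.4448e+10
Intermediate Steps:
L = -1851 (L = 6*(-271) - 225 = -1626 - 225 = -1851)
A = 1821538934/1009992587 (A = -200166*(-1/104035) - 29248*1/242705 = 200166/104035 - 29248/242705 = 1821538934/1009992587 ≈ 1.8035)
(-447044 + L)*(A + 210399) = (-447044 - 1851)*(1821538934/1009992587 + 210399) = -448895*212503251851147/1009992587 = -95391647239720632565/1009992587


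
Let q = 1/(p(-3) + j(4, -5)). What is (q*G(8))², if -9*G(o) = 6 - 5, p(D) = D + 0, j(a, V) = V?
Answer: 1/5184 ≈ 0.00019290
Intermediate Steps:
p(D) = D
G(o) = -⅑ (G(o) = -(6 - 5)/9 = -⅑*1 = -⅑)
q = -⅛ (q = 1/(-3 - 5) = 1/(-8) = -⅛ ≈ -0.12500)
(q*G(8))² = (-⅛*(-⅑))² = (1/72)² = 1/5184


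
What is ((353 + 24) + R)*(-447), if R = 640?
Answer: -454599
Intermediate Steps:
((353 + 24) + R)*(-447) = ((353 + 24) + 640)*(-447) = (377 + 640)*(-447) = 1017*(-447) = -454599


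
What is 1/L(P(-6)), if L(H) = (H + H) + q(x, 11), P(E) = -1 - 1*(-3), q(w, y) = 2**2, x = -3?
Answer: 1/8 ≈ 0.12500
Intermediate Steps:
q(w, y) = 4
P(E) = 2 (P(E) = -1 + 3 = 2)
L(H) = 4 + 2*H (L(H) = (H + H) + 4 = 2*H + 4 = 4 + 2*H)
1/L(P(-6)) = 1/(4 + 2*2) = 1/(4 + 4) = 1/8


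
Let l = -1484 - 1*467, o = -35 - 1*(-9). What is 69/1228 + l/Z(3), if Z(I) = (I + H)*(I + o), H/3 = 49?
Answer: 1316939/2118300 ≈ 0.62170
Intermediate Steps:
H = 147 (H = 3*49 = 147)
o = -26 (o = -35 + 9 = -26)
Z(I) = (-26 + I)*(147 + I) (Z(I) = (I + 147)*(I - 26) = (147 + I)*(-26 + I) = (-26 + I)*(147 + I))
l = -1951 (l = -1484 - 467 = -1951)
69/1228 + l/Z(3) = 69/1228 - 1951/(-3822 + 3² + 121*3) = 69*(1/1228) - 1951/(-3822 + 9 + 363) = 69/1228 - 1951/(-3450) = 69/1228 - 1951*(-1/3450) = 69/1228 + 1951/3450 = 1316939/2118300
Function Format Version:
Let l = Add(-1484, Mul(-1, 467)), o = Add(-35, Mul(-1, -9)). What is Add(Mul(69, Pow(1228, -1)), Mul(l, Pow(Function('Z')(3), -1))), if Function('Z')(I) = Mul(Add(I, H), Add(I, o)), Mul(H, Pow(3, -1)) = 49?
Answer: Rational(1316939, 2118300) ≈ 0.62170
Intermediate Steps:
H = 147 (H = Mul(3, 49) = 147)
o = -26 (o = Add(-35, 9) = -26)
Function('Z')(I) = Mul(Add(-26, I), Add(147, I)) (Function('Z')(I) = Mul(Add(I, 147), Add(I, -26)) = Mul(Add(147, I), Add(-26, I)) = Mul(Add(-26, I), Add(147, I)))
l = -1951 (l = Add(-1484, -467) = -1951)
Add(Mul(69, Pow(1228, -1)), Mul(l, Pow(Function('Z')(3), -1))) = Add(Mul(69, Pow(1228, -1)), Mul(-1951, Pow(Add(-3822, Pow(3, 2), Mul(121, 3)), -1))) = Add(Mul(69, Rational(1, 1228)), Mul(-1951, Pow(Add(-3822, 9, 363), -1))) = Add(Rational(69, 1228), Mul(-1951, Pow(-3450, -1))) = Add(Rational(69, 1228), Mul(-1951, Rational(-1, 3450))) = Add(Rational(69, 1228), Rational(1951, 3450)) = Rational(1316939, 2118300)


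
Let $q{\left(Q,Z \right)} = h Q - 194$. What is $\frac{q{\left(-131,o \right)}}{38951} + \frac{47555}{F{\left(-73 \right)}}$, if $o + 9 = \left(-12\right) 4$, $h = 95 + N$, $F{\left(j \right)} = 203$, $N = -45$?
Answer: $\frac{1850945773}{7907053} \approx 234.09$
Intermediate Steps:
$h = 50$ ($h = 95 - 45 = 50$)
$o = -57$ ($o = -9 - 48 = -57$)
$q{\left(Q,Z \right)} = -194 + 50 Q$ ($q{\left(Q,Z \right)} = 50 Q - 194 = -194 + 50 Q$)
$\frac{q{\left(-131,o \right)}}{38951} + \frac{47555}{F{\left(-73 \right)}} = \frac{-194 + 50 \left(-131\right)}{38951} + \frac{47555}{203} = \left(-194 - 6550\right) \frac{1}{38951} + 47555 \cdot \frac{1}{203} = \left(-6744\right) \frac{1}{38951} + \frac{47555}{203} = - \frac{6744}{38951} + \frac{47555}{203} = \frac{1850945773}{7907053}$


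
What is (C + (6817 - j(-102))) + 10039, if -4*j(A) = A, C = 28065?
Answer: 89791/2 ≈ 44896.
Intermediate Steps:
j(A) = -A/4
(C + (6817 - j(-102))) + 10039 = (28065 + (6817 - (-1)*(-102)/4)) + 10039 = (28065 + (6817 - 1*51/2)) + 10039 = (28065 + (6817 - 51/2)) + 10039 = (28065 + 13583/2) + 10039 = 69713/2 + 10039 = 89791/2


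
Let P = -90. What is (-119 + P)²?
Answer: 43681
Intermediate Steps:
(-119 + P)² = (-119 - 90)² = (-209)² = 43681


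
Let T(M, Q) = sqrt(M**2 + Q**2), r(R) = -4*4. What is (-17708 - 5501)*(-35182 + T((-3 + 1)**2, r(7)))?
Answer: 816539038 - 92836*sqrt(17) ≈ 8.1616e+8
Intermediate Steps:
r(R) = -16
(-17708 - 5501)*(-35182 + T((-3 + 1)**2, r(7))) = (-17708 - 5501)*(-35182 + sqrt(((-3 + 1)**2)**2 + (-16)**2)) = -23209*(-35182 + sqrt(((-2)**2)**2 + 256)) = -23209*(-35182 + sqrt(4**2 + 256)) = -23209*(-35182 + sqrt(16 + 256)) = -23209*(-35182 + sqrt(272)) = -23209*(-35182 + 4*sqrt(17)) = 816539038 - 92836*sqrt(17)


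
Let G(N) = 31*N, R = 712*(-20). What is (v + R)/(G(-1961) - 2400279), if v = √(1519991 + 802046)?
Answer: 1424/246107 - √2322037/2461070 ≈ 0.0051669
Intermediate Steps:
R = -14240
v = √2322037 ≈ 1523.8
(v + R)/(G(-1961) - 2400279) = (√2322037 - 14240)/(31*(-1961) - 2400279) = (-14240 + √2322037)/(-60791 - 2400279) = (-14240 + √2322037)/(-2461070) = (-14240 + √2322037)*(-1/2461070) = 1424/246107 - √2322037/2461070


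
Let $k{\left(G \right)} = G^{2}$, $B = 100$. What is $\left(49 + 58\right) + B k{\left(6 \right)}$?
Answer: $3707$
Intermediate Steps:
$\left(49 + 58\right) + B k{\left(6 \right)} = \left(49 + 58\right) + 100 \cdot 6^{2} = 107 + 100 \cdot 36 = 107 + 3600 = 3707$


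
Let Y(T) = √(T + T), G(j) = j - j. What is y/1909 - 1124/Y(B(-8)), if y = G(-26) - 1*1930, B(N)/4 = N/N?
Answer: -1930/1909 - 281*√2 ≈ -398.40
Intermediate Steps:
B(N) = 4 (B(N) = 4*(N/N) = 4*1 = 4)
G(j) = 0
Y(T) = √2*√T (Y(T) = √(2*T) = √2*√T)
y = -1930 (y = 0 - 1*1930 = 0 - 1930 = -1930)
y/1909 - 1124/Y(B(-8)) = -1930/1909 - 1124*√2/4 = -1930/1909 - 281*√2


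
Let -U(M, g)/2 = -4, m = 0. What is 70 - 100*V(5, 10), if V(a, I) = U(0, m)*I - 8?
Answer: -7130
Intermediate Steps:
U(M, g) = 8 (U(M, g) = -2*(-4) = 8)
V(a, I) = -8 + 8*I (V(a, I) = 8*I - 8 = -8 + 8*I)
70 - 100*V(5, 10) = 70 - 100*(-8 + 8*10) = 70 - 100*(-8 + 80) = 70 - 100*72 = 70 - 7200 = -7130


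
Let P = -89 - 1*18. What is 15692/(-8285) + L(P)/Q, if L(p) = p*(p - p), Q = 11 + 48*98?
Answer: -15692/8285 ≈ -1.8940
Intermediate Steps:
P = -107 (P = -89 - 18 = -107)
Q = 4715 (Q = 11 + 4704 = 4715)
L(p) = 0 (L(p) = p*0 = 0)
15692/(-8285) + L(P)/Q = 15692/(-8285) + 0/4715 = 15692*(-1/8285) + 0*(1/4715) = -15692/8285 + 0 = -15692/8285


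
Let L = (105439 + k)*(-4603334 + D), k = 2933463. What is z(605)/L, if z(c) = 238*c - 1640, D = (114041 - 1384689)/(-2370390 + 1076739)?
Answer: -92075609925/9048492316522099486 ≈ -1.0176e-8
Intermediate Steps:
D = 1270648/1293651 (D = -1270648/(-1293651) = -1270648*(-1/1293651) = 1270648/1293651 ≈ 0.98222)
z(c) = -1640 + 238*c
L = -18096984633044198972/1293651 (L = (105439 + 2933463)*(-4603334 + 1270648/1293651) = 3038902*(-5955106361786/1293651) = -18096984633044198972/1293651 ≈ -1.3989e+13)
z(605)/L = (-1640 + 238*605)/(-18096984633044198972/1293651) = (-1640 + 143990)*(-1293651/18096984633044198972) = 142350*(-1293651/18096984633044198972) = -92075609925/9048492316522099486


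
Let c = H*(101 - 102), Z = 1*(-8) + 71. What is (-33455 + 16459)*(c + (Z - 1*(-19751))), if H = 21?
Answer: -336401828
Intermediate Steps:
Z = 63 (Z = -8 + 71 = 63)
c = -21 (c = 21*(101 - 102) = 21*(-1) = -21)
(-33455 + 16459)*(c + (Z - 1*(-19751))) = (-33455 + 16459)*(-21 + (63 - 1*(-19751))) = -16996*(-21 + (63 + 19751)) = -16996*(-21 + 19814) = -16996*19793 = -336401828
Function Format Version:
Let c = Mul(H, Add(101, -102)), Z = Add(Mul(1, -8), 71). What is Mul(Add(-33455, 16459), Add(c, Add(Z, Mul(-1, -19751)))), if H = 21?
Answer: -336401828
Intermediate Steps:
Z = 63 (Z = Add(-8, 71) = 63)
c = -21 (c = Mul(21, Add(101, -102)) = Mul(21, -1) = -21)
Mul(Add(-33455, 16459), Add(c, Add(Z, Mul(-1, -19751)))) = Mul(Add(-33455, 16459), Add(-21, Add(63, Mul(-1, -19751)))) = Mul(-16996, Add(-21, Add(63, 19751))) = Mul(-16996, Add(-21, 19814)) = Mul(-16996, 19793) = -336401828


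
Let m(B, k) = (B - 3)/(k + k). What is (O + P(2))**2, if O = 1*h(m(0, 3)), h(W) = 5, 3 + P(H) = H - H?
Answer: 4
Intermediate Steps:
P(H) = -3 (P(H) = -3 + (H - H) = -3 + 0 = -3)
m(B, k) = (-3 + B)/(2*k) (m(B, k) = (-3 + B)/((2*k)) = (-3 + B)*(1/(2*k)) = (-3 + B)/(2*k))
O = 5 (O = 1*5 = 5)
(O + P(2))**2 = (5 - 3)**2 = 2**2 = 4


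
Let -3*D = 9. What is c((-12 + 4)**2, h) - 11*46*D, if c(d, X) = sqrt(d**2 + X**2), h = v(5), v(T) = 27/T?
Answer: 1518 + sqrt(103129)/5 ≈ 1582.2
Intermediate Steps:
D = -3 (D = -1/3*9 = -3)
h = 27/5 ≈ 5.4000
c(d, X) = sqrt(X**2 + d**2)
c((-12 + 4)**2, h) - 11*46*D = sqrt((27/5)**2 + ((-12 + 4)**2)**2) - 11*46*(-3) = sqrt(729/25 + ((-8)**2)**2) - 506*(-3) = sqrt(729/25 + 64**2) - 1*(-1518) = sqrt(729/25 + 4096) + 1518 = sqrt(103129/25) + 1518 = sqrt(103129)/5 + 1518 = 1518 + sqrt(103129)/5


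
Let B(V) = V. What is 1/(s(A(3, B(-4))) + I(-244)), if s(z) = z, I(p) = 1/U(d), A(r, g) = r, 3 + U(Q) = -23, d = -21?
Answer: 26/77 ≈ 0.33766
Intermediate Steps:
U(Q) = -26 (U(Q) = -3 - 23 = -26)
I(p) = -1/26 (I(p) = 1/(-26) = -1/26)
1/(s(A(3, B(-4))) + I(-244)) = 1/(3 - 1/26) = 1/(77/26) = 26/77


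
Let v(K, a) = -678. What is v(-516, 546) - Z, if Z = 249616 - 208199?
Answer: -42095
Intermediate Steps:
Z = 41417
v(-516, 546) - Z = -678 - 1*41417 = -678 - 41417 = -42095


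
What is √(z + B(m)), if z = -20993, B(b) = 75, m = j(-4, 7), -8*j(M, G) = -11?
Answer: I*√20918 ≈ 144.63*I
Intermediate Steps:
j(M, G) = 11/8 (j(M, G) = -⅛*(-11) = 11/8)
m = 11/8 ≈ 1.3750
√(z + B(m)) = √(-20993 + 75) = √(-20918) = I*√20918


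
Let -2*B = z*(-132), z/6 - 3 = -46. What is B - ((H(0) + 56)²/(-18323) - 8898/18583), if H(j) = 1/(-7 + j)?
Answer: -284089756480679/16684319141 ≈ -17027.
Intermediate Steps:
z = -258 (z = 18 + 6*(-46) = 18 - 276 = -258)
B = -17028 (B = -(-129)*(-132) = -½*34056 = -17028)
B - ((H(0) + 56)²/(-18323) - 8898/18583) = -17028 - ((1/(-7 + 0) + 56)²/(-18323) - 8898/18583) = -17028 - ((1/(-7) + 56)²*(-1/18323) - 8898*1/18583) = -17028 - ((-⅐ + 56)²*(-1/18323) - 8898/18583) = -17028 - ((391/7)²*(-1/18323) - 8898/18583) = -17028 - ((152881/49)*(-1/18323) - 8898/18583) = -17028 - (-152881/897827 - 8898/18583) = -17028 - 1*(-10829852269/16684319141) = -17028 + 10829852269/16684319141 = -284089756480679/16684319141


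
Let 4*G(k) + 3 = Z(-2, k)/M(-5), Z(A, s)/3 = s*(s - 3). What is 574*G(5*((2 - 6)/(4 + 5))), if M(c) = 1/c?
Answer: -1372147/54 ≈ -25410.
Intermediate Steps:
Z(A, s) = 3*s*(-3 + s) (Z(A, s) = 3*(s*(s - 3)) = 3*(s*(-3 + s)) = 3*s*(-3 + s))
M(c) = 1/c
G(k) = -¾ - 15*k*(-3 + k)/4 (G(k) = -¾ + ((3*k*(-3 + k))/(1/(-5)))/4 = -¾ + ((3*k*(-3 + k))/(-⅕))/4 = -¾ + ((3*k*(-3 + k))*(-5))/4 = -¾ + (-15*k*(-3 + k))/4 = -¾ - 15*k*(-3 + k)/4)
574*G(5*((2 - 6)/(4 + 5))) = 574*(-¾ - 15*5*((2 - 6)/(4 + 5))*(-3 + 5*((2 - 6)/(4 + 5)))/4) = 574*(-¾ - 15*5*(-4/9)*(-3 + 5*(-4/9))/4) = 574*(-¾ - 15/4*(-20/9)*(-3 - 20/9)) = 574*(-¾ - 15/4*(-20/9)*(-47/9)) = 574*(-¾ - 1175/27) = 574*(-4781/108) = -1372147/54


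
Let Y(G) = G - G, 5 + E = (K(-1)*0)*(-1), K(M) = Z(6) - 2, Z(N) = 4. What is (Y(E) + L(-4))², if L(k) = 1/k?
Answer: 1/16 ≈ 0.062500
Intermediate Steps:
K(M) = 2 (K(M) = 4 - 2 = 2)
E = -5 (E = -5 + (2*0)*(-1) = -5 + 0*(-1) = -5 + 0 = -5)
Y(G) = 0
(Y(E) + L(-4))² = (0 + 1/(-4))² = (0 - ¼)² = (-¼)² = 1/16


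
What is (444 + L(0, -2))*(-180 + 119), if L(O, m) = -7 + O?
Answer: -26657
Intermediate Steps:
(444 + L(0, -2))*(-180 + 119) = (444 + (-7 + 0))*(-180 + 119) = (444 - 7)*(-61) = 437*(-61) = -26657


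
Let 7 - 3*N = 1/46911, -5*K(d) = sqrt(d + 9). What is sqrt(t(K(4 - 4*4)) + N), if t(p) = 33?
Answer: sqrt(77755998905)/46911 ≈ 5.9442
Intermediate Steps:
K(d) = -sqrt(9 + d)/5 (K(d) = -sqrt(d + 9)/5 = -sqrt(9 + d)/5)
N = 328376/140733 (N = 7/3 - 1/3/46911 = 7/3 - 1/3*1/46911 = 7/3 - 1/140733 = 328376/140733 ≈ 2.3333)
sqrt(t(K(4 - 4*4)) + N) = sqrt(33 + 328376/140733) = sqrt(4972565/140733) = sqrt(77755998905)/46911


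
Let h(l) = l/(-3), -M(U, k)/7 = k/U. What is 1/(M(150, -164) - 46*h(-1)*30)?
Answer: -75/33926 ≈ -0.0022107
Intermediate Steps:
M(U, k) = -7*k/U
h(l) = -l/3 (h(l) = l*(-1/3) = -l/3)
1/(M(150, -164) - 46*h(-1)*30) = 1/(-7*(-164)/150 - (-46)*(-1)/3*30) = 1/(-7*(-164)*1/150 - 46*1/3*30) = 1/(574/75 - 46/3*30) = 1/(574/75 - 460) = 1/(-33926/75) = -75/33926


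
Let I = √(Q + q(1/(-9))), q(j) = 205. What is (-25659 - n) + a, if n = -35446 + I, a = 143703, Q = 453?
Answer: 153490 - √658 ≈ 1.5346e+5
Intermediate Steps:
I = √658 (I = √(453 + 205) = √658 ≈ 25.652)
n = -35446 + √658 ≈ -35420.
(-25659 - n) + a = (-25659 - (-35446 + √658)) + 143703 = (-25659 + (35446 - √658)) + 143703 = (9787 - √658) + 143703 = 153490 - √658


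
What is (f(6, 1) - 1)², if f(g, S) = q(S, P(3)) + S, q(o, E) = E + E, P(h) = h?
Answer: 36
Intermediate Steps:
q(o, E) = 2*E
f(g, S) = 6 + S (f(g, S) = 2*3 + S = 6 + S)
(f(6, 1) - 1)² = ((6 + 1) - 1)² = (7 - 1)² = 6² = 36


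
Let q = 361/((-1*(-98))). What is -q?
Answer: -361/98 ≈ -3.6837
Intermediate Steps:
q = 361/98 ≈ 3.6837
-q = -1*361/98 = -361/98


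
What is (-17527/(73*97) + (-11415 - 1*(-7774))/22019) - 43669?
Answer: -70197227325/1607387 ≈ -43672.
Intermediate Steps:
(-17527/(73*97) + (-11415 - 1*(-7774))/22019) - 43669 = (-17527/7081 + (-11415 + 7774)*(1/22019)) - 43669 = (-17527*1/7081 - 3641*1/22019) - 43669 = (-17527/7081 - 3641/22019) - 43669 = -4244422/1607387 - 43669 = -70197227325/1607387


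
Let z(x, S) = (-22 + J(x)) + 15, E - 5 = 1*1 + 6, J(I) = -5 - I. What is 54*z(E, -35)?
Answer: -1296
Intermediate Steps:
E = 12 (E = 5 + (1*1 + 6) = 5 + (1 + 6) = 5 + 7 = 12)
z(x, S) = -12 - x (z(x, S) = (-22 + (-5 - x)) + 15 = (-27 - x) + 15 = -12 - x)
54*z(E, -35) = 54*(-12 - 1*12) = 54*(-12 - 12) = 54*(-24) = -1296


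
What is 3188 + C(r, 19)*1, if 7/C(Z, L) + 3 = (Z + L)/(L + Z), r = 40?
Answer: 6369/2 ≈ 3184.5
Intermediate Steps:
C(Z, L) = -7/2 (C(Z, L) = 7/(-3 + (Z + L)/(L + Z)) = 7/(-3 + (L + Z)/(L + Z)) = 7/(-3 + 1) = 7/(-2) = 7*(-1/2) = -7/2)
3188 + C(r, 19)*1 = 3188 - 7/2*1 = 3188 - 7/2 = 6369/2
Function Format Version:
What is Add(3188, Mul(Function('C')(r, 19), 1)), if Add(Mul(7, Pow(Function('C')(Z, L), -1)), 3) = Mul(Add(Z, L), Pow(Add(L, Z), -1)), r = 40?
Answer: Rational(6369, 2) ≈ 3184.5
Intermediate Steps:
Function('C')(Z, L) = Rational(-7, 2) (Function('C')(Z, L) = Mul(7, Pow(Add(-3, Mul(Add(Z, L), Pow(Add(L, Z), -1))), -1)) = Mul(7, Pow(Add(-3, Mul(Add(L, Z), Pow(Add(L, Z), -1))), -1)) = Mul(7, Pow(Add(-3, 1), -1)) = Mul(7, Pow(-2, -1)) = Mul(7, Rational(-1, 2)) = Rational(-7, 2))
Add(3188, Mul(Function('C')(r, 19), 1)) = Add(3188, Mul(Rational(-7, 2), 1)) = Add(3188, Rational(-7, 2)) = Rational(6369, 2)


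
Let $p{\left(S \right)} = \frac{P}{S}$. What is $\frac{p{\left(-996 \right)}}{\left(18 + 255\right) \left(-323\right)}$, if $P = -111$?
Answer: $- \frac{37}{29275428} \approx -1.2639 \cdot 10^{-6}$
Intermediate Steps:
$p{\left(S \right)} = - \frac{111}{S}$
$\frac{p{\left(-996 \right)}}{\left(18 + 255\right) \left(-323\right)} = \frac{\left(-111\right) \frac{1}{-996}}{\left(18 + 255\right) \left(-323\right)} = \frac{\left(-111\right) \left(- \frac{1}{996}\right)}{273 \left(-323\right)} = \frac{37}{332 \left(-88179\right)} = \frac{37}{332} \left(- \frac{1}{88179}\right) = - \frac{37}{29275428}$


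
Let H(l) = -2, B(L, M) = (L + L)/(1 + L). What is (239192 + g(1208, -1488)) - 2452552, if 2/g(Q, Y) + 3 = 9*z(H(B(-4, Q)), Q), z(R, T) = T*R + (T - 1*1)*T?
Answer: -28996691513518/13100757 ≈ -2.2134e+6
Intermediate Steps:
B(L, M) = 2*L/(1 + L) (B(L, M) = (2*L)/(1 + L) = 2*L/(1 + L))
z(R, T) = R*T + T*(-1 + T) (z(R, T) = R*T + (T - 1)*T = R*T + (-1 + T)*T = R*T + T*(-1 + T))
g(Q, Y) = 2/(-3 + 9*Q*(-3 + Q)) (g(Q, Y) = 2/(-3 + 9*(Q*(-1 - 2 + Q))) = 2/(-3 + 9*(Q*(-3 + Q))) = 2/(-3 + 9*Q*(-3 + Q)))
(239192 + g(1208, -1488)) - 2452552 = (239192 - 2/(3 - 9*1208*(-3 + 1208))) - 2452552 = (239192 - 2/(3 - 9*1208*1205)) - 2452552 = (239192 - 2/(3 - 13100760)) - 2452552 = (239192 - 2/(-13100757)) - 2452552 = (239192 - 2*(-1/13100757)) - 2452552 = (239192 + 2/13100757) - 2452552 = 3133596268346/13100757 - 2452552 = -28996691513518/13100757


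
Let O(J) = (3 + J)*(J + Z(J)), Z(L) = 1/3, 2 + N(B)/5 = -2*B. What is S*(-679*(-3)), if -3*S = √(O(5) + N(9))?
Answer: -1358*I*√129/3 ≈ -5141.3*I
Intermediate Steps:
N(B) = -10 - 10*B (N(B) = -10 + 5*(-2*B) = -10 - 10*B)
Z(L) = ⅓
O(J) = (3 + J)*(⅓ + J) (O(J) = (3 + J)*(J + ⅓) = (3 + J)*(⅓ + J))
S = -2*I*√129/9 (S = -√((1 + 5² + (10/3)*5) + (-10 - 10*9))/3 = -√((1 + 25 + 50/3) + (-10 - 90))/3 = -√(128/3 - 100)/3 = -2*I*√129/9 ≈ -2.524*I)
S*(-679*(-3)) = (-2*I*√129/9)*(-679*(-3)) = -2*I*√129/9*2037 = -1358*I*√129/3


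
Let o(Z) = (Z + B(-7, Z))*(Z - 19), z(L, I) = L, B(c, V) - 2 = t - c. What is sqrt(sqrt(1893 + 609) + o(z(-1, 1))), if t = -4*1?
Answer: sqrt(-80 + 3*sqrt(278)) ≈ 5.4754*I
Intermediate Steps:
t = -4
B(c, V) = -2 - c (B(c, V) = 2 + (-4 - c) = -2 - c)
o(Z) = (-19 + Z)*(5 + Z) (o(Z) = (Z + (-2 - 1*(-7)))*(Z - 19) = (Z + (-2 + 7))*(-19 + Z) = (Z + 5)*(-19 + Z) = (5 + Z)*(-19 + Z) = (-19 + Z)*(5 + Z))
sqrt(sqrt(1893 + 609) + o(z(-1, 1))) = sqrt(sqrt(1893 + 609) + (-95 + (-1)**2 - 14*(-1))) = sqrt(sqrt(2502) + (-95 + 1 + 14)) = sqrt(3*sqrt(278) - 80) = sqrt(-80 + 3*sqrt(278))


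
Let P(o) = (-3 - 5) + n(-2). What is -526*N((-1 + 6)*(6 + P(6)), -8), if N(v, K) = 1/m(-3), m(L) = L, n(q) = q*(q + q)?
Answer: 526/3 ≈ 175.33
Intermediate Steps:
n(q) = 2*q² (n(q) = q*(2*q) = 2*q²)
P(o) = 0 (P(o) = (-3 - 5) + 2*(-2)² = -8 + 2*4 = -8 + 8 = 0)
N(v, K) = -⅓ (N(v, K) = 1/(-3) = -⅓)
-526*N((-1 + 6)*(6 + P(6)), -8) = -526*(-⅓) = 526/3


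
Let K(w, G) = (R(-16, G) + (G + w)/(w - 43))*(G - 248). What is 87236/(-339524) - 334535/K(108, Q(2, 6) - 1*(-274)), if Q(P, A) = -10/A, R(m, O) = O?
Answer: -5565942314999/112041731666 ≈ -49.677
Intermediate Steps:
K(w, G) = (-248 + G)*(G + (G + w)/(-43 + w)) (K(w, G) = (G + (G + w)/(w - 43))*(G - 248) = (G + (G + w)/(-43 + w))*(-248 + G) = (-248 + G)*(G + (G + w)/(-43 + w)))
87236/(-339524) - 334535/K(108, Q(2, 6) - 1*(-274)) = 87236/(-339524) - 334535*(-43 + 108)/(-248*108 - 42*(-10/6 - 1*(-274))**2 + 10416*(-10/6 - 1*(-274)) + 108*(-10/6 - 1*(-274))**2 - 247*(-10/6 - 1*(-274))*108) = 87236*(-1/339524) - 334535*65/(-26784 - 42*(-10*1/6 + 274)**2 + 10416*(-10*1/6 + 274) + 108*(-10*1/6 + 274)**2 - 247*(-10*1/6 + 274)*108) = -21809/84881 - 334535*65/(-26784 - 42*(-5/3 + 274)**2 + 10416*(-5/3 + 274) + 108*(-5/3 + 274)**2 - 247*(-5/3 + 274)*108) = -21809/84881 - 334535*65/(-26784 - 42*(817/3)**2 + 10416*(817/3) + 108*(817/3)**2 - 247*817/3*108) = -21809/84881 - 334535*65/(-26784 - 42*667489/9 + 2836624 + 108*(667489/9) - 7264764) = -21809/84881 - 334535*65/(-26784 - 9344846/3 + 2836624 + 8009868 - 7264764) = -21809/84881 - 334535/((1/65)*(1319986/3)) = -21809/84881 - 334535/1319986/195 = -21809/84881 - 334535*195/1319986 = -21809/84881 - 65234325/1319986 = -5565942314999/112041731666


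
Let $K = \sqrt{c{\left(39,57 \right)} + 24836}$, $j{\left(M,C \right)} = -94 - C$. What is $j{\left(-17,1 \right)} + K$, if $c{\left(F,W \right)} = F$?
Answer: $-95 + 5 \sqrt{995} \approx 62.718$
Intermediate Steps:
$K = 5 \sqrt{995}$ ($K = \sqrt{39 + 24836} = \sqrt{24875} = 5 \sqrt{995} \approx 157.72$)
$j{\left(-17,1 \right)} + K = \left(-94 - 1\right) + 5 \sqrt{995} = -95 + 5 \sqrt{995}$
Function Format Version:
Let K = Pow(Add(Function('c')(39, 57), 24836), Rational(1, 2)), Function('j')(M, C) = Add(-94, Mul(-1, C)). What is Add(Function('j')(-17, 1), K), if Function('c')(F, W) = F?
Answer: Add(-95, Mul(5, Pow(995, Rational(1, 2)))) ≈ 62.718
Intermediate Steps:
K = Mul(5, Pow(995, Rational(1, 2))) (K = Pow(Add(39, 24836), Rational(1, 2)) = Pow(24875, Rational(1, 2)) = Mul(5, Pow(995, Rational(1, 2))) ≈ 157.72)
Add(Function('j')(-17, 1), K) = Add(Add(-94, Mul(-1, 1)), Mul(5, Pow(995, Rational(1, 2)))) = Add(Add(-94, -1), Mul(5, Pow(995, Rational(1, 2)))) = Add(-95, Mul(5, Pow(995, Rational(1, 2))))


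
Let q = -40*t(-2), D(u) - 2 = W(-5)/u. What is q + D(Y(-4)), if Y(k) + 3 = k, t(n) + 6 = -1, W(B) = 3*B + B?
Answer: 1994/7 ≈ 284.86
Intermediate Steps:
W(B) = 4*B
t(n) = -7 (t(n) = -6 - 1 = -7)
Y(k) = -3 + k
D(u) = 2 - 20/u (D(u) = 2 + (4*(-5))/u = 2 - 20/u)
q = 280 (q = -40*(-7) = 280)
q + D(Y(-4)) = 280 + (2 - 20/(-3 - 4)) = 280 + (2 - 20/(-7)) = 280 + (2 - 20*(-⅐)) = 280 + (2 + 20/7) = 280 + 34/7 = 1994/7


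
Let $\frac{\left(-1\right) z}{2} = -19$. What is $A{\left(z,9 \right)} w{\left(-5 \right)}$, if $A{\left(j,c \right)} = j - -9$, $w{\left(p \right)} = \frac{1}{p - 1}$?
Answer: $- \frac{47}{6} \approx -7.8333$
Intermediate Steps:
$z = 38$ ($z = \left(-2\right) \left(-19\right) = 38$)
$w{\left(p \right)} = \frac{1}{-1 + p}$
$A{\left(j,c \right)} = 9 + j$ ($A{\left(j,c \right)} = j + 9 = 9 + j$)
$A{\left(z,9 \right)} w{\left(-5 \right)} = \frac{9 + 38}{-1 - 5} = \frac{47}{-6} = 47 \left(- \frac{1}{6}\right) = - \frac{47}{6}$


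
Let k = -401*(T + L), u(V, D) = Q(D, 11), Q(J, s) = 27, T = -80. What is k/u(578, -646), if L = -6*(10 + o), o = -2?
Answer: 51328/27 ≈ 1901.0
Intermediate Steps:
u(V, D) = 27
L = -48 (L = -6*(10 - 2) = -6*8 = -48)
k = 51328 (k = -401*(-80 - 48) = -401*(-128) = 51328)
k/u(578, -646) = 51328/27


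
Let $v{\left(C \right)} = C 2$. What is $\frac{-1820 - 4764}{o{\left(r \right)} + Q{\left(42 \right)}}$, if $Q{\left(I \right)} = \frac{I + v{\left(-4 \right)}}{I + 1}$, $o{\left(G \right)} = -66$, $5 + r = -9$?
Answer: $\frac{70778}{701} \approx 100.97$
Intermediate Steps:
$v{\left(C \right)} = 2 C$
$r = -14$ ($r = -5 - 9 = -14$)
$Q{\left(I \right)} = \frac{-8 + I}{1 + I}$ ($Q{\left(I \right)} = \frac{I + 2 \left(-4\right)}{I + 1} = \frac{I - 8}{1 + I} = \frac{-8 + I}{1 + I}$)
$\frac{-1820 - 4764}{o{\left(r \right)} + Q{\left(42 \right)}} = \frac{-1820 - 4764}{-66 + \frac{-8 + 42}{1 + 42}} = - \frac{6584}{-66 + \frac{1}{43} \cdot 34} = - \frac{6584}{-66 + \frac{34}{43}} = - \frac{6584}{- \frac{2804}{43}} = \left(-6584\right) \left(- \frac{43}{2804}\right) = \frac{70778}{701}$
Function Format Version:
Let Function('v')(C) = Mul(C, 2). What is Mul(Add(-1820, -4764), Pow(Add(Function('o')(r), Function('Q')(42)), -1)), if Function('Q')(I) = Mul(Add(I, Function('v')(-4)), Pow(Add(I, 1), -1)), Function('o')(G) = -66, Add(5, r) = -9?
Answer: Rational(70778, 701) ≈ 100.97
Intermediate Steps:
Function('v')(C) = Mul(2, C)
r = -14 (r = Add(-5, -9) = -14)
Function('Q')(I) = Mul(Pow(Add(1, I), -1), Add(-8, I)) (Function('Q')(I) = Mul(Add(I, Mul(2, -4)), Pow(Add(I, 1), -1)) = Mul(Add(I, -8), Pow(Add(1, I), -1)) = Mul(Add(-8, I), Pow(Add(1, I), -1)) = Mul(Pow(Add(1, I), -1), Add(-8, I)))
Mul(Add(-1820, -4764), Pow(Add(Function('o')(r), Function('Q')(42)), -1)) = Mul(Add(-1820, -4764), Pow(Add(-66, Mul(Pow(Add(1, 42), -1), Add(-8, 42))), -1)) = Mul(-6584, Pow(Add(-66, Mul(Pow(43, -1), 34)), -1)) = Mul(-6584, Pow(Add(-66, Mul(Rational(1, 43), 34)), -1)) = Mul(-6584, Pow(Add(-66, Rational(34, 43)), -1)) = Mul(-6584, Pow(Rational(-2804, 43), -1)) = Mul(-6584, Rational(-43, 2804)) = Rational(70778, 701)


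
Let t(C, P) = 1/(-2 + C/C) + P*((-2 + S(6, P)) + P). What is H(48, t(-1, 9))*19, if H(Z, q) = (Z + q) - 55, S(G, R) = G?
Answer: 2071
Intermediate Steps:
t(C, P) = -1 + P*(4 + P) (t(C, P) = 1/(-2 + C/C) + P*((-2 + 6) + P) = 1/(-2 + 1) + P*(4 + P) = 1/(-1) + P*(4 + P) = -1 + P*(4 + P))
H(Z, q) = -55 + Z + q
H(48, t(-1, 9))*19 = (-55 + 48 + (-1 + 9² + 4*9))*19 = (-55 + 48 + (-1 + 81 + 36))*19 = (-55 + 48 + 116)*19 = 109*19 = 2071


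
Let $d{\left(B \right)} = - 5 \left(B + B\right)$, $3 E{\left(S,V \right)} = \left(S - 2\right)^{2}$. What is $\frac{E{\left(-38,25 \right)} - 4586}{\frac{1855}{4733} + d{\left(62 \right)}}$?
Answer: $\frac{57543814}{8797815} \approx 6.5407$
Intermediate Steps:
$E{\left(S,V \right)} = \frac{\left(-2 + S\right)^{2}}{3}$ ($E{\left(S,V \right)} = \frac{\left(S - 2\right)^{2}}{3} = \frac{\left(-2 + S\right)^{2}}{3}$)
$d{\left(B \right)} = - 10 B$ ($d{\left(B \right)} = - 5 \cdot 2 B = - 10 B$)
$\frac{E{\left(-38,25 \right)} - 4586}{\frac{1855}{4733} + d{\left(62 \right)}} = \frac{\frac{\left(-2 - 38\right)^{2}}{3} - 4586}{\frac{1855}{4733} - 620} = \frac{\frac{\left(-40\right)^{2}}{3} - 4586}{1855 \cdot \frac{1}{4733} - 620} = \frac{\frac{1}{3} \cdot 1600 - 4586}{\frac{1855}{4733} - 620} = \frac{\frac{1600}{3} - 4586}{- \frac{2932605}{4733}} = \left(- \frac{12158}{3}\right) \left(- \frac{4733}{2932605}\right) = \frac{57543814}{8797815}$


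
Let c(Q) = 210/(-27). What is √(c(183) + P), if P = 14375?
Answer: √129305/3 ≈ 119.86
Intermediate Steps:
c(Q) = -70/9 (c(Q) = 210*(-1/27) = -70/9)
√(c(183) + P) = √(-70/9 + 14375) = √(129305/9) = √129305/3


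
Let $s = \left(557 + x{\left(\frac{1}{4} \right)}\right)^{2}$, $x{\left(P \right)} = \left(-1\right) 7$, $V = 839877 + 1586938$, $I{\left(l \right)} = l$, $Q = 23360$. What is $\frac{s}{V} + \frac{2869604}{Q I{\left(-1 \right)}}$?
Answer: $- \frac{347846581563}{2834519920} \approx -122.72$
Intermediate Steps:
$V = 2426815$
$x{\left(P \right)} = -7$
$s = 302500$ ($s = \left(557 - 7\right)^{2} = 550^{2} = 302500$)
$\frac{s}{V} + \frac{2869604}{Q I{\left(-1 \right)}} = \frac{302500}{2426815} + \frac{2869604}{23360 \left(-1\right)} = 302500 \cdot \frac{1}{2426815} + \frac{2869604}{-23360} = \frac{60500}{485363} + 2869604 \left(- \frac{1}{23360}\right) = \frac{60500}{485363} - \frac{717401}{5840} = - \frac{347846581563}{2834519920}$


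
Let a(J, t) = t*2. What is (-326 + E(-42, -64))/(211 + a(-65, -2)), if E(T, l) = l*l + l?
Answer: 3706/207 ≈ 17.903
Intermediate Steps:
E(T, l) = l + l² (E(T, l) = l² + l = l + l²)
a(J, t) = 2*t
(-326 + E(-42, -64))/(211 + a(-65, -2)) = (-326 - 64*(1 - 64))/(211 + 2*(-2)) = (-326 - 64*(-63))/(211 - 4) = (-326 + 4032)/207 = 3706*(1/207) = 3706/207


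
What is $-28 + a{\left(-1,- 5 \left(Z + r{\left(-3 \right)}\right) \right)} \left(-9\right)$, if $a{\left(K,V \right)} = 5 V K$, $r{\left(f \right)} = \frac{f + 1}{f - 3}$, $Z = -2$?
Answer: $347$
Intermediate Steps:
$r{\left(f \right)} = \frac{1 + f}{-3 + f}$
$a{\left(K,V \right)} = 5 K V$
$-28 + a{\left(-1,- 5 \left(Z + r{\left(-3 \right)}\right) \right)} \left(-9\right) = -28 + 5 \left(-1\right) \left(- 5 \left(-2 + \frac{1 - 3}{-3 - 3}\right)\right) \left(-9\right) = -28 + 5 \left(-1\right) \left(- 5 \left(-2 + \frac{1}{-6} \left(-2\right)\right)\right) \left(-9\right) = -28 + 5 \left(-1\right) \left(- 5 \left(-2 - - \frac{1}{3}\right)\right) \left(-9\right) = -28 + 5 \left(-1\right) \left(- 5 \left(-2 + \frac{1}{3}\right)\right) \left(-9\right) = -28 + 5 \left(-1\right) \left(\left(-5\right) \left(- \frac{5}{3}\right)\right) \left(-9\right) = -28 + 5 \left(-1\right) \frac{25}{3} \left(-9\right) = -28 - -375 = -28 + 375 = 347$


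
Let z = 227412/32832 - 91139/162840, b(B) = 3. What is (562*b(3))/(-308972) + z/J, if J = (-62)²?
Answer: -2327588889837/612443383842880 ≈ -0.0038005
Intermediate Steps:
J = 3844
z = 13132521/2062640 (z = 227412*(1/32832) - 91139*1/162840 = 6317/912 - 91139/162840 = 13132521/2062640 ≈ 6.3669)
(562*b(3))/(-308972) + z/J = (562*3)/(-308972) + (13132521/2062640)/3844 = 1686*(-1/308972) + (13132521/2062640)*(1/3844) = -843/154486 + 13132521/7928788160 = -2327588889837/612443383842880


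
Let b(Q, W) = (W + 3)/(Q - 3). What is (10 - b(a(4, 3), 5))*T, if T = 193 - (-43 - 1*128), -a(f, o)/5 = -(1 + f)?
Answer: 38584/11 ≈ 3507.6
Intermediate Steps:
a(f, o) = 5 + 5*f (a(f, o) = -(-5)*(1 + f) = -5*(-1 - f) = 5 + 5*f)
b(Q, W) = (3 + W)/(-3 + Q)
T = 364 (T = 193 - (-43 - 128) = 193 - 1*(-171) = 193 + 171 = 364)
(10 - b(a(4, 3), 5))*T = (10 - (3 + 5)/(-3 + (5 + 5*4)))*364 = (10 - 8/(-3 + (5 + 20)))*364 = (10 - 8/(-3 + 25))*364 = (10 - 8/22)*364 = (10 - 1*4/11)*364 = (10 - 4/11)*364 = (106/11)*364 = 38584/11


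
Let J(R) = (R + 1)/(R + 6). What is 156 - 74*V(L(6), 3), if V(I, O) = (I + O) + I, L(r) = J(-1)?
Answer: -66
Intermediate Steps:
J(R) = (1 + R)/(6 + R)
L(r) = 0 (L(r) = (1 - 1)/(6 - 1) = 0/5 = (⅕)*0 = 0)
V(I, O) = O + 2*I
156 - 74*V(L(6), 3) = 156 - 74*(3 + 2*0) = 156 - 74*(3 + 0) = 156 - 74*3 = 156 - 222 = -66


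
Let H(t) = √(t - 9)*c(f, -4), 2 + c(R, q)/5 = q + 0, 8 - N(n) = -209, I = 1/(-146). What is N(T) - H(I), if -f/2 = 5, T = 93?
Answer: 217 + 15*I*√191990/73 ≈ 217.0 + 90.034*I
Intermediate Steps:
I = -1/146 ≈ -0.0068493
N(n) = 217 (N(n) = 8 - 1*(-209) = 8 + 209 = 217)
f = -10 (f = -2*5 = -10)
c(R, q) = -10 + 5*q (c(R, q) = -10 + 5*(q + 0) = -10 + 5*q)
H(t) = -30*√(-9 + t) (H(t) = √(t - 9)*(-10 + 5*(-4)) = √(-9 + t)*(-10 - 20) = √(-9 + t)*(-30) = -30*√(-9 + t))
N(T) - H(I) = 217 - (-30)*√(-9 - 1/146) = 217 - (-30)*√(-1315/146) = 217 - (-30)*I*√191990/146 = 217 - (-15)*I*√191990/73 = 217 + 15*I*√191990/73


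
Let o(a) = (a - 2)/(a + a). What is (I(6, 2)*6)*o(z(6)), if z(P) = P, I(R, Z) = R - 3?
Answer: 6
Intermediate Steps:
I(R, Z) = -3 + R
o(a) = (-2 + a)/(2*a) (o(a) = (-2 + a)/((2*a)) = (-2 + a)*(1/(2*a)) = (-2 + a)/(2*a))
(I(6, 2)*6)*o(z(6)) = ((-3 + 6)*6)*((1/2)*(-2 + 6)/6) = (3*6)*((1/2)*(1/6)*4) = 18*(1/3) = 6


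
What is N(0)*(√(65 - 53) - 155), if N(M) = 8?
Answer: -1240 + 16*√3 ≈ -1212.3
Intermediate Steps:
N(0)*(√(65 - 53) - 155) = 8*(√(65 - 53) - 155) = 8*(√12 - 155) = 8*(2*√3 - 155) = 8*(-155 + 2*√3) = -1240 + 16*√3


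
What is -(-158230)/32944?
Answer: 79115/16472 ≈ 4.8030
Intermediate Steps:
-(-158230)/32944 = -5*(-15823/16472) = 79115/16472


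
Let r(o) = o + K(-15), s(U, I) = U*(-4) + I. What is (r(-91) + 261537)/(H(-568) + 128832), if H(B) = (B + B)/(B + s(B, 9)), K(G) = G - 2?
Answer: 447827877/220688080 ≈ 2.0292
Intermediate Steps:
K(G) = -2 + G
s(U, I) = I - 4*U (s(U, I) = -4*U + I = I - 4*U)
r(o) = -17 + o (r(o) = o + (-2 - 15) = o - 17 = -17 + o)
H(B) = 2*B/(9 - 3*B) (H(B) = (B + B)/(B + (9 - 4*B)) = (2*B)/(9 - 3*B) = 2*B/(9 - 3*B))
(r(-91) + 261537)/(H(-568) + 128832) = ((-17 - 91) + 261537)/(-2*(-568)/(-9 + 3*(-568)) + 128832) = (-108 + 261537)/(-2*(-568)/(-9 - 1704) + 128832) = 261429/(-2*(-568)/(-1713) + 128832) = 261429/(-2*(-568)*(-1/1713) + 128832) = 261429/(-1136/1713 + 128832) = 261429/(220688080/1713) = 261429*(1713/220688080) = 447827877/220688080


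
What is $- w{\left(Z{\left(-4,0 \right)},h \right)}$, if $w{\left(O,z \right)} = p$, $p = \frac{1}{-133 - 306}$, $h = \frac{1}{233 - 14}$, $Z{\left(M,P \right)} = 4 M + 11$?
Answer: $\frac{1}{439} \approx 0.0022779$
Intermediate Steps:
$Z{\left(M,P \right)} = 11 + 4 M$
$h = \frac{1}{219} \approx 0.0045662$
$p = - \frac{1}{439}$ ($p = \frac{1}{-439} = - \frac{1}{439} \approx -0.0022779$)
$w{\left(O,z \right)} = - \frac{1}{439}$
$- w{\left(Z{\left(-4,0 \right)},h \right)} = \left(-1\right) \left(- \frac{1}{439}\right) = \frac{1}{439}$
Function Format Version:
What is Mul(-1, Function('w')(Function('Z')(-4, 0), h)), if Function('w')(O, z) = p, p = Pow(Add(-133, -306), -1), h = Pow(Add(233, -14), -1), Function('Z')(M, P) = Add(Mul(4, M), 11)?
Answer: Rational(1, 439) ≈ 0.0022779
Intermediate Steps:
Function('Z')(M, P) = Add(11, Mul(4, M))
h = Rational(1, 219) (h = Pow(219, -1) = Rational(1, 219) ≈ 0.0045662)
p = Rational(-1, 439) (p = Pow(-439, -1) = Rational(-1, 439) ≈ -0.0022779)
Function('w')(O, z) = Rational(-1, 439)
Mul(-1, Function('w')(Function('Z')(-4, 0), h)) = Mul(-1, Rational(-1, 439)) = Rational(1, 439)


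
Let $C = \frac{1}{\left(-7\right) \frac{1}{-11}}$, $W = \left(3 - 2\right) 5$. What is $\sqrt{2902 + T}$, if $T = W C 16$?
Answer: $\frac{\sqrt{148358}}{7} \approx 55.025$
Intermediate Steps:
$W = 5$ ($W = 1 \cdot 5 = 5$)
$C = \frac{11}{7}$ ($C = \frac{1}{\left(-7\right) \left(- \frac{1}{11}\right)} = \frac{1}{\frac{7}{11}} = \frac{11}{7} \approx 1.5714$)
$T = \frac{880}{7}$ ($T = 5 \cdot \frac{11}{7} \cdot 16 = \frac{55}{7} \cdot 16 = \frac{880}{7} \approx 125.71$)
$\sqrt{2902 + T} = \sqrt{2902 + \frac{880}{7}} = \sqrt{\frac{21194}{7}} = \frac{\sqrt{148358}}{7}$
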